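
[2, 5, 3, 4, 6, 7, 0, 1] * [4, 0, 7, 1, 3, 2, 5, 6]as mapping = [0→7, 1→2, 2→1, 3→3, 4→5, 5→6, 6→4, 7→0]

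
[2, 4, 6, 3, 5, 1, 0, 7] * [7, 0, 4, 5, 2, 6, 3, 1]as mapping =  [0→4, 1→2, 2→3, 3→5, 4→6, 5→0, 6→7, 7→1]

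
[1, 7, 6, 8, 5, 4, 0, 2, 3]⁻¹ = [6, 0, 7, 8, 5, 4, 2, 1, 3]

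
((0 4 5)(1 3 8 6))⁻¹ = (0 5 4)(1 6 8 3)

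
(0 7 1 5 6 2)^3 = (0 5)(1 2)(6 7)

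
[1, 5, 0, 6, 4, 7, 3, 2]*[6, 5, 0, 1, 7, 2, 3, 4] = [5, 2, 6, 3, 7, 4, 1, 0]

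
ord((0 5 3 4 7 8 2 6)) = 8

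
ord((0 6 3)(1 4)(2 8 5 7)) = 12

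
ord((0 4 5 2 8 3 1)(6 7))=14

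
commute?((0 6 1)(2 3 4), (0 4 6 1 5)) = no:(0 6 1)(2 3 4)*(0 4 6 1 5) = (0 1 4 2 3 6 5), (0 4 6 1 5)*(0 6 1)(2 3 4) = (0 2 3 4 1 5 6)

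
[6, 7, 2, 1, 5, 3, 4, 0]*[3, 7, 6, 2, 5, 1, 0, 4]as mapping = [0→0, 1→4, 2→6, 3→7, 4→1, 5→2, 6→5, 7→3]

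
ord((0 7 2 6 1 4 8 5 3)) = 9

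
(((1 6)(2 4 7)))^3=(1 6)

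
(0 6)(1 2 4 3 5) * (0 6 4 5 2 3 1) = (0 4 1 3 2 5)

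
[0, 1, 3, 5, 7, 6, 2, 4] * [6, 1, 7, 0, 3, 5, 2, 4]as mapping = [0→6, 1→1, 2→0, 3→5, 4→4, 5→2, 6→7, 7→3]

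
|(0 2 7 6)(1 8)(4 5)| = 4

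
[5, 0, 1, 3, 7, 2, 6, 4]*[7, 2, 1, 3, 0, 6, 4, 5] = [6, 7, 2, 3, 5, 1, 4, 0]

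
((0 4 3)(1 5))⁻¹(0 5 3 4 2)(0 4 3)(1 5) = (0 3 2 4 1)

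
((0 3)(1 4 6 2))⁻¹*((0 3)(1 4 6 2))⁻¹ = (1 6)(2 4)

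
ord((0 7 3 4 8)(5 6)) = 10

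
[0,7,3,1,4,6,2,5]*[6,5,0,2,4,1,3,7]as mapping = [0→6,1→7,2→2,3→5,4→4,5→3,6→0,7→1]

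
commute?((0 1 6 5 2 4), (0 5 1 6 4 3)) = no:(0 1 6 5 2 4) * (0 5 1 6 4 3) = (0 6 1 4 5 2 3), (0 5 1 6 4 3) * (0 1 6 5 2 4) = (0 2 4 3 1 5 6)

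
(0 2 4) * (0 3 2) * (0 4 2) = (0 4 3)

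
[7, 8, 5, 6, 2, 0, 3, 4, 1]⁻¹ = [5, 8, 4, 6, 7, 2, 3, 0, 1]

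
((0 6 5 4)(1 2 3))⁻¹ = (0 4 5 6)(1 3 2)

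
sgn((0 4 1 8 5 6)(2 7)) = 1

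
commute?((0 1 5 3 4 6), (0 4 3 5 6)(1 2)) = no:(0 1 5 3 4 6) * (0 4 3 5 6)(1 2) = (0 2 1 6 4), (0 4 3 5 6)(1 2) * (0 1 5 3 4 6) = (0 6 1 2 5)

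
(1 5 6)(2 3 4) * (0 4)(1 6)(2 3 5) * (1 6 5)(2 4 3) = (0 3)(1 4 2)(5 6)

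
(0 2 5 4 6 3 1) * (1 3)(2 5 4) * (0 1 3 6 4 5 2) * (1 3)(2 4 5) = (0 4 5)(1 3 6)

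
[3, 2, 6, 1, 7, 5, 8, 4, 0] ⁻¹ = [8, 3, 1, 0, 7, 5, 2, 4, 6] 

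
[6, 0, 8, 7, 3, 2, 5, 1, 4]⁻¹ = [1, 7, 5, 4, 8, 6, 0, 3, 2]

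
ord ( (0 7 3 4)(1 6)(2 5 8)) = 12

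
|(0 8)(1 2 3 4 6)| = 10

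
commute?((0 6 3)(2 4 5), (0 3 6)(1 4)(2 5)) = no:(0 6 3)(2 4 5)*(0 3 6)(1 4)(2 5) = (1 4 2), (0 3 6)(1 4)(2 5)*(0 6 3)(2 4 5) = (1 5 4)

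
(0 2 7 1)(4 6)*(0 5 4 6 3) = (0 2 7 1 5 4 3)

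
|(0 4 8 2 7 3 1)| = 7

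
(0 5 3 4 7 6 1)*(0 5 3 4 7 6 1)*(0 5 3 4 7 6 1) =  (0 4 1 3 6 5 7)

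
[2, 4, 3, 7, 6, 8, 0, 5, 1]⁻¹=[6, 8, 0, 2, 1, 7, 4, 3, 5]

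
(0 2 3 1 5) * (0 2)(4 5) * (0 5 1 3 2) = (0 5)(1 4)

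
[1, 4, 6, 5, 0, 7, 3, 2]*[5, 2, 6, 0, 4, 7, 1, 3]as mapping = [0→2, 1→4, 2→1, 3→7, 4→5, 5→3, 6→0, 7→6]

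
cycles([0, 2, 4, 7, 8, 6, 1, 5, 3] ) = (1 2 4 8 3 7 5 6)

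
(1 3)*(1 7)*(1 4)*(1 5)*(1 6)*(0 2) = (0 2)(1 3 7 4 5 6)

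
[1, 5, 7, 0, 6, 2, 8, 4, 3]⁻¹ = [3, 0, 5, 8, 7, 1, 4, 2, 6]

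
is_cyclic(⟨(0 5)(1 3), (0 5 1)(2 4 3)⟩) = no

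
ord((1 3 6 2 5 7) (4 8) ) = 6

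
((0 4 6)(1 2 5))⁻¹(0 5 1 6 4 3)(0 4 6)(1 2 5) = (0 6 3 4 1 2)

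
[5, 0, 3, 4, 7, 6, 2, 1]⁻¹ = [1, 7, 6, 2, 3, 0, 5, 4]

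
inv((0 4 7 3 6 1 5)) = (0 5 1 6 3 7 4)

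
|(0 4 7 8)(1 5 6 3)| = 4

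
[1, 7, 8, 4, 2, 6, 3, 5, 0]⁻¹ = [8, 0, 4, 6, 3, 7, 5, 1, 2]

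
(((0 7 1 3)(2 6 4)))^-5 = (0 3 1 7)(2 6 4)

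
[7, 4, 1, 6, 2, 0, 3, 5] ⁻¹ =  [5, 2, 4, 6, 1, 7, 3, 0] 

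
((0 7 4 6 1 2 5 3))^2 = (0 4 1 5)(2 3 7 6)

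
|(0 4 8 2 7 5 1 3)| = 8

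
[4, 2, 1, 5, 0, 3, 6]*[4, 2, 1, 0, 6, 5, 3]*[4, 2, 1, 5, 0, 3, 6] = [6, 2, 1, 3, 0, 4, 5]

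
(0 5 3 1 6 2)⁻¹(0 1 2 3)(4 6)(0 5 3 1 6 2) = (0 1 5 6)(2 4)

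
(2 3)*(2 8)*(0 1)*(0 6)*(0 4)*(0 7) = (0 1 6 4 7)(2 3 8)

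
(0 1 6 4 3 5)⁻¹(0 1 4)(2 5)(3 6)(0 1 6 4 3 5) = (0 2)(1 6 3)(4 5)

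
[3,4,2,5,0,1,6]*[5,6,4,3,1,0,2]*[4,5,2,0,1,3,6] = [0,5,1,4,3,6,2]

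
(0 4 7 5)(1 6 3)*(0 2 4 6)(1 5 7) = (0 6 3 5 2 4 1)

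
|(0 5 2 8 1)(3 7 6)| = 15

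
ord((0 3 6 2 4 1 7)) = 7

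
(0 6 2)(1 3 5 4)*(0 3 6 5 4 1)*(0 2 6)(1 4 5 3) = (0 3 5 4 2 1)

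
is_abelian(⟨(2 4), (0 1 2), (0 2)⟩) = no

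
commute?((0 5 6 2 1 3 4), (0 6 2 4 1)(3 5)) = no:(0 5 6 2 1 3 4)*(0 6 2 4 1)(3 5) = (0 3 1 5 2)(4 6), (0 6 2 4 1)(3 5)*(0 5 6 2 1 3 4) = (0 2)(1 5 4 3 6)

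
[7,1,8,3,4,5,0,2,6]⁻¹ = [6,1,7,3,4,5,8,0,2]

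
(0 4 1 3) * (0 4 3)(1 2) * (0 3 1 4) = (0 1 3)(2 4)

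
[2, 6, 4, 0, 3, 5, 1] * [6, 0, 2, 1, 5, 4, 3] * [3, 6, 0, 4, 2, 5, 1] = [0, 4, 5, 1, 6, 2, 3]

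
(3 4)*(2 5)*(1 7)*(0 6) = (0 6)(1 7)(2 5)(3 4)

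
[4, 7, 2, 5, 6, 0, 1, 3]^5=[3, 4, 2, 1, 5, 7, 0, 6]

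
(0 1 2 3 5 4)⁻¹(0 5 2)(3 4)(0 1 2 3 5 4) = (0 5)(1 4 3)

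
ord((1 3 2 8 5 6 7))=7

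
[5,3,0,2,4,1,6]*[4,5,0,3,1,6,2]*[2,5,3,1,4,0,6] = [6,1,4,2,5,0,3]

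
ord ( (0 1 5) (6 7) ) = 6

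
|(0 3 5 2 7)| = 5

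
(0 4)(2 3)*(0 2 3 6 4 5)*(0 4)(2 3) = (0 5 4 3 2 6)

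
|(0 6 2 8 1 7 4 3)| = 8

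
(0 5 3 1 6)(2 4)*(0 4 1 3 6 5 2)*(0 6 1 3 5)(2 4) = (0 4 6 2 3 5 1)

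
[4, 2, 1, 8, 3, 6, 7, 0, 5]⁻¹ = [7, 2, 1, 4, 0, 8, 5, 6, 3]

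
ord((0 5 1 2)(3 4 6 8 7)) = 20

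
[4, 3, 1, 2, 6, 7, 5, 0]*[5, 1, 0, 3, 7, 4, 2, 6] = [7, 3, 1, 0, 2, 6, 4, 5]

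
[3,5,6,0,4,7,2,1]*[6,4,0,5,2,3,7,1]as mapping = [0→5,1→3,2→7,3→6,4→2,5→1,6→0,7→4]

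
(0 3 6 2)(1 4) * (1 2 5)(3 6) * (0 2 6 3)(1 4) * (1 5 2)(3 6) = (0 6 2 1 5 4 3)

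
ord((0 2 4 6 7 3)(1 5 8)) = 6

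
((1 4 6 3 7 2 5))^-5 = (1 6 7 5 4 3 2)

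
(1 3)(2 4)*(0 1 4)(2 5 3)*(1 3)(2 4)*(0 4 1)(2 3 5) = (0 5)(2 4)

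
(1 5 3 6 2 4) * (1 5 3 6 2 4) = (1 3 2)(4 5 6)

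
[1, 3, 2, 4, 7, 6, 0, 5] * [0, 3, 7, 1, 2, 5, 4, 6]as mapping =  [0→3, 1→1, 2→7, 3→2, 4→6, 5→4, 6→0, 7→5]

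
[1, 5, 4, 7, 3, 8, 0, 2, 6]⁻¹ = [6, 0, 7, 4, 2, 1, 8, 3, 5]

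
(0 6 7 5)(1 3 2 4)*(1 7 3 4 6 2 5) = (0 2 6 3 5)(1 4 7)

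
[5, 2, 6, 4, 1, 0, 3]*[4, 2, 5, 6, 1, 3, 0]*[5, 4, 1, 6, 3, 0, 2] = [6, 0, 5, 4, 1, 3, 2]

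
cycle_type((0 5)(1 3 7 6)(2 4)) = 2^2.4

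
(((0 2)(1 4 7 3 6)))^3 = (0 2)(1 3 4 6 7)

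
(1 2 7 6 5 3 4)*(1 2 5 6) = (1 5 3 4 2 7)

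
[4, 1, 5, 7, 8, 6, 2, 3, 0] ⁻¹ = [8, 1, 6, 7, 0, 2, 5, 3, 4] 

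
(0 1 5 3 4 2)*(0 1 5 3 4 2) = (0 5 4)(1 3 2)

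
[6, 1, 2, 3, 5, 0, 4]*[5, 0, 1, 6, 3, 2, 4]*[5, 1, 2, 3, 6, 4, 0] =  [6, 5, 1, 0, 2, 4, 3]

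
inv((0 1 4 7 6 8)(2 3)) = (0 8 6 7 4 1)(2 3)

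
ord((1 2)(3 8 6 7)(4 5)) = 4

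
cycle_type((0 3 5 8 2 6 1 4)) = 8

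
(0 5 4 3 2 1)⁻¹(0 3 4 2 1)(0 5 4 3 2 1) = (0 5 2 3 1)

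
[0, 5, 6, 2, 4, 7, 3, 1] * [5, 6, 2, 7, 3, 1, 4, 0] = [5, 1, 4, 2, 3, 0, 7, 6]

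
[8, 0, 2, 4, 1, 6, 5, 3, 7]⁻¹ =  [1, 4, 2, 7, 3, 6, 5, 8, 0]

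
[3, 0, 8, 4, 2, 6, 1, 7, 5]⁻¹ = [1, 6, 4, 0, 3, 8, 5, 7, 2]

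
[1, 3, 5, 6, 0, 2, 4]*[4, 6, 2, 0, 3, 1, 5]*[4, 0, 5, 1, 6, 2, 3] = [3, 4, 0, 2, 6, 5, 1]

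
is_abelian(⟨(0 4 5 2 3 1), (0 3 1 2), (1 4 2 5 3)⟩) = no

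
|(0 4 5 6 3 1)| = 6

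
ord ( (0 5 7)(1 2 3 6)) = 12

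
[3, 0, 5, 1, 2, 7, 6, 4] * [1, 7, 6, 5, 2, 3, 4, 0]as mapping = [0→5, 1→1, 2→3, 3→7, 4→6, 5→0, 6→4, 7→2]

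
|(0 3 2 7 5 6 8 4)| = 8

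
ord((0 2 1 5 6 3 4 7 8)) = 9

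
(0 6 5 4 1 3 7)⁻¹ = (0 7 3 1 4 5 6)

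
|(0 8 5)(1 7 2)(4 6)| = 6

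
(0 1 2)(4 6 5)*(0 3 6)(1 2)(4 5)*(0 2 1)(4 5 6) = (0 1)(2 3 4)(5 6)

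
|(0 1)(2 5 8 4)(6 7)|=4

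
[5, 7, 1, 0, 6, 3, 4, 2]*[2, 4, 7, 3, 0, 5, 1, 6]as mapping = [0→5, 1→6, 2→4, 3→2, 4→1, 5→3, 6→0, 7→7]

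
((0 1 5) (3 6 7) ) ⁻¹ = (0 5 1) (3 7 6) 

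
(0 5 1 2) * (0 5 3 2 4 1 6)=(0 3 2 5 6)(1 4)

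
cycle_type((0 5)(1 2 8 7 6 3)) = 2.6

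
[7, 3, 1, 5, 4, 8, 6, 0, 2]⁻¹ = [7, 2, 8, 1, 4, 3, 6, 0, 5]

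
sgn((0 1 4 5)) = -1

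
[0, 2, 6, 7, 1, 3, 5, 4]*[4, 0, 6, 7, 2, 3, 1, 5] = [4, 6, 1, 5, 0, 7, 3, 2]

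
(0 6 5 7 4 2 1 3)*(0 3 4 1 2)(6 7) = (0 7 1 4)(5 6)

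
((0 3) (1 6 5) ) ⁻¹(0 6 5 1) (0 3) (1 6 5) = (1 6 3 5) 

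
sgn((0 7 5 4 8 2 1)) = 1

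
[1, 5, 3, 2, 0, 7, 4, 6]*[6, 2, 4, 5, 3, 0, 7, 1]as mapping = [0→2, 1→0, 2→5, 3→4, 4→6, 5→1, 6→3, 7→7]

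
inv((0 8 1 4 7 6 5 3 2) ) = (0 2 3 5 6 7 4 1 8) 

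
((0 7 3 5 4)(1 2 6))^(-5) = (1 2 6)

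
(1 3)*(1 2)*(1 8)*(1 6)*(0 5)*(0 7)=(0 5 7)(1 3 2 8 6)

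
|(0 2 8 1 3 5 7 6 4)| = 9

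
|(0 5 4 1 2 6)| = 6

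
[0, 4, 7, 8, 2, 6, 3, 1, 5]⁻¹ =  [0, 7, 4, 6, 1, 8, 5, 2, 3]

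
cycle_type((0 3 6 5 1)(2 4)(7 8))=2^2.5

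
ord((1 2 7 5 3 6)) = 6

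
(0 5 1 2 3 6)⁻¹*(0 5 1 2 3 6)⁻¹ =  (0 3 1)(2 5 6)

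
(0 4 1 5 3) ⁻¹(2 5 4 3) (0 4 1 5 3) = (0 2 3 1) 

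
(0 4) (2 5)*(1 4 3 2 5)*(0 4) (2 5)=(0 3 5 2 1) 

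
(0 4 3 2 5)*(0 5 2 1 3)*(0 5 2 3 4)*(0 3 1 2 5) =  (0 3 2 1 4)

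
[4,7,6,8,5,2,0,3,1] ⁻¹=[6,8,5,7,0,4,2,1,3] 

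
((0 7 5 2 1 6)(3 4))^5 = (0 6 1 2 5 7)(3 4)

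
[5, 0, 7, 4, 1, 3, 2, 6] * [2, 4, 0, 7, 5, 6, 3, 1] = [6, 2, 1, 5, 4, 7, 0, 3]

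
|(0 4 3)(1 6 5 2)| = 12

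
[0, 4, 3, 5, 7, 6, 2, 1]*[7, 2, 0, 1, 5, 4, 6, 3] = [7, 5, 1, 4, 3, 6, 0, 2]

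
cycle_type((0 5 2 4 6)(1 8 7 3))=4.5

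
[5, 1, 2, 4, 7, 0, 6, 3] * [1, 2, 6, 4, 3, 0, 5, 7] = [0, 2, 6, 3, 7, 1, 5, 4] 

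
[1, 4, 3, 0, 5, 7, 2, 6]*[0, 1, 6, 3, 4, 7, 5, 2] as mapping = [0→1, 1→4, 2→3, 3→0, 4→7, 5→2, 6→6, 7→5] 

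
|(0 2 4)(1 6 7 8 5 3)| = 6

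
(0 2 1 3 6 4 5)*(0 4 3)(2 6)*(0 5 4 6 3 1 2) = (0 3)(1 5 6)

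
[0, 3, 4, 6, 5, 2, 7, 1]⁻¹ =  [0, 7, 5, 1, 2, 4, 3, 6]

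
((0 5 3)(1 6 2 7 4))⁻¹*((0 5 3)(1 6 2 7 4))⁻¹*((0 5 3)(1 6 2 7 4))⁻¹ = (1 2 4 6 7)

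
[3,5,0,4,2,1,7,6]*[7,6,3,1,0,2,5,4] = [1,2,7,0,3,6,4,5] 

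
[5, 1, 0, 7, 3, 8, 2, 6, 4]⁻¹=[2, 1, 6, 4, 8, 0, 7, 3, 5]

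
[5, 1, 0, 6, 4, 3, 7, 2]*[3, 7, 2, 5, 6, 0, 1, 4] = [0, 7, 3, 1, 6, 5, 4, 2]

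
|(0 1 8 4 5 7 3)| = 7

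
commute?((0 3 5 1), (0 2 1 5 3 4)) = no:(0 3 5 1) * (0 2 1 5 3 4) = (0 4)(1 2), (0 2 1 5 3 4) * (0 3 5 1) = (0 2)(3 4)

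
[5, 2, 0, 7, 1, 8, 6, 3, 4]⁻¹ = [2, 4, 1, 7, 8, 0, 6, 3, 5]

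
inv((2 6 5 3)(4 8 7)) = (2 3 5 6)(4 7 8)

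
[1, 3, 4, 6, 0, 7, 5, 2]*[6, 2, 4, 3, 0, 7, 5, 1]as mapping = [0→2, 1→3, 2→0, 3→5, 4→6, 5→1, 6→7, 7→4]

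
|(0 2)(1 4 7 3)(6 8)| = 4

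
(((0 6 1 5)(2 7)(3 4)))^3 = (0 5 1 6)(2 7)(3 4)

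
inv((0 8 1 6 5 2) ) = (0 2 5 6 1 8) 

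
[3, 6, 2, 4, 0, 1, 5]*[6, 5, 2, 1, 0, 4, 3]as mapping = [0→1, 1→3, 2→2, 3→0, 4→6, 5→5, 6→4]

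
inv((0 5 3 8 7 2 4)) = (0 4 2 7 8 3 5)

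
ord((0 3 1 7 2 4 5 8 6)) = 9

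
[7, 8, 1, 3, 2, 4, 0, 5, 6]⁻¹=[6, 2, 4, 3, 5, 7, 8, 0, 1]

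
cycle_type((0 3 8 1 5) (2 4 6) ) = 3.5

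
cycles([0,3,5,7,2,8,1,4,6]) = (1 3 7 4 2 5 8 6)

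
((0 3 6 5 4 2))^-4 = (0 6 4)(2 3 5)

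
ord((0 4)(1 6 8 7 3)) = 10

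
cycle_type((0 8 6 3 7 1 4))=7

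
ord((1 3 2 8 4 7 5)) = 7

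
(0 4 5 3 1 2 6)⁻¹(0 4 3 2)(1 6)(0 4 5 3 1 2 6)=(0 2)(1 6 4 5)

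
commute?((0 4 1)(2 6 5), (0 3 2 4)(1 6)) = no:(0 4 1)(2 6 5) * (0 3 2 4)(1 6) = (1 3 2)(4 6 5), (0 3 2 4)(1 6) * (0 4 1)(2 6 5) = (0 3 6)(1 5 2)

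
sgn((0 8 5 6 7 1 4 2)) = -1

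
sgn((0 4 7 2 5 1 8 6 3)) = 1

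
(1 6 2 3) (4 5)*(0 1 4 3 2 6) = (0 1) (3 4 5) 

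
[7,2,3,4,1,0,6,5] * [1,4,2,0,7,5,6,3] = [3,2,0,7,4,1,6,5]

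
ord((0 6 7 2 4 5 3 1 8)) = 9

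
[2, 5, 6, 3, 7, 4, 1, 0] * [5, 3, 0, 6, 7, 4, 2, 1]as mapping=[0→0, 1→4, 2→2, 3→6, 4→1, 5→7, 6→3, 7→5]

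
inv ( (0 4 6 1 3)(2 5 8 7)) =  (0 3 1 6 4)(2 7 8 5)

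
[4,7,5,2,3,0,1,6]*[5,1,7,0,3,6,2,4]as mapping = [0→3,1→4,2→6,3→7,4→0,5→5,6→1,7→2]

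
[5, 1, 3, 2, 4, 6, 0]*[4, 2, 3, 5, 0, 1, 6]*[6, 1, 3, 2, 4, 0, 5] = [1, 3, 0, 2, 6, 5, 4]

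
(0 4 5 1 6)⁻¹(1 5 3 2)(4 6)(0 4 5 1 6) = (0 5)(1 3 2 6)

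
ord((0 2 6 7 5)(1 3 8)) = 15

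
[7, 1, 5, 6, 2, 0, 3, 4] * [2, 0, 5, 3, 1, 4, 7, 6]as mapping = [0→6, 1→0, 2→4, 3→7, 4→5, 5→2, 6→3, 7→1]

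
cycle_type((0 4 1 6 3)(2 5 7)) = 3.5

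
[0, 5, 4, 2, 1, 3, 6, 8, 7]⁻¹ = [0, 4, 3, 5, 2, 1, 6, 8, 7]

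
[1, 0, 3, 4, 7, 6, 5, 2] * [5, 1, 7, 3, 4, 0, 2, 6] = [1, 5, 3, 4, 6, 2, 0, 7] 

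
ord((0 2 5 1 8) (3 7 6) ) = 15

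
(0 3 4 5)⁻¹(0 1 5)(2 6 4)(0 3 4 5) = (0 3 1)(2 6 5)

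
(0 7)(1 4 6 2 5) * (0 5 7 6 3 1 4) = (0 6 2 7 5 4 3 1)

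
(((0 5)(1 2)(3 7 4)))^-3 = (0 5)(1 2)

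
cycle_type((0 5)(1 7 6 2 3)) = 2.5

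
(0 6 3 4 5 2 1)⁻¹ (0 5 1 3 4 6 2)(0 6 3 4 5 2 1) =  (0 4 5 3 1 6 2)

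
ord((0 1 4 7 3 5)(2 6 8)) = 6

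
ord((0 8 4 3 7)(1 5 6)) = 15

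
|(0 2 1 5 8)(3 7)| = 10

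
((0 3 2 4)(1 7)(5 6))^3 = (0 4 2 3)(1 7)(5 6)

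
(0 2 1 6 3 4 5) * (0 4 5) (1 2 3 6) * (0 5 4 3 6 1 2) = (0 6 1 2) (3 4 5) 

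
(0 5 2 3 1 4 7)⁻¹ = (0 7 4 1 3 2 5)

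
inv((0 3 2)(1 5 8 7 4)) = (0 2 3)(1 4 7 8 5)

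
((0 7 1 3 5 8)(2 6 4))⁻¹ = (0 8 5 3 1 7)(2 4 6)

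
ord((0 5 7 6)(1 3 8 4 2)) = 20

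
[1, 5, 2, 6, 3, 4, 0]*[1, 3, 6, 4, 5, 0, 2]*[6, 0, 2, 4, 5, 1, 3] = [4, 6, 3, 2, 5, 1, 0]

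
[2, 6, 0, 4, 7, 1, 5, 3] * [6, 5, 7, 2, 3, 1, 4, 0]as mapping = [0→7, 1→4, 2→6, 3→3, 4→0, 5→5, 6→1, 7→2]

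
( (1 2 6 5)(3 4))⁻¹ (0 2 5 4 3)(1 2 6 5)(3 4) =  (0 6 1 3 4)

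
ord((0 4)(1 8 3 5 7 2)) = 6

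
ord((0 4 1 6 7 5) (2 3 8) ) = 6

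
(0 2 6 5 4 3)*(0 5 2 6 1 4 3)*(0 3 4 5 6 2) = (0 2 1 5 4 3 6)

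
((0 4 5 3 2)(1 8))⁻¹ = (0 2 3 5 4)(1 8)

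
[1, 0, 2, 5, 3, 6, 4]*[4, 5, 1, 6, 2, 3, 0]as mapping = [0→5, 1→4, 2→1, 3→3, 4→6, 5→0, 6→2]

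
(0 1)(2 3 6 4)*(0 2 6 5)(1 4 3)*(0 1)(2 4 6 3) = (0 6 2)(1 4 3 5)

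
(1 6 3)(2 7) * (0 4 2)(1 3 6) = (0 4 2 7)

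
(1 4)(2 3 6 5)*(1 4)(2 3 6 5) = (2 6)(3 5)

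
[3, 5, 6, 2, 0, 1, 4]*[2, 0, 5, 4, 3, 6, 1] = [4, 6, 1, 5, 2, 0, 3]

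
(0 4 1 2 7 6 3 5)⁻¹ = (0 5 3 6 7 2 1 4)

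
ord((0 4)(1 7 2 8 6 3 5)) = 14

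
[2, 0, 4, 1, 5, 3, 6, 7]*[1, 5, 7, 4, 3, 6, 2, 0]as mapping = [0→7, 1→1, 2→3, 3→5, 4→6, 5→4, 6→2, 7→0]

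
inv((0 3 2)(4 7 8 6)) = (0 2 3)(4 6 8 7)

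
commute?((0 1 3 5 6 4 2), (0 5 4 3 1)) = no:(0 1 3 5 6 4 2)*(0 5 4 3 1) = (2 5 6 3 4), (0 5 4 3 1)*(0 1 3 5 6 4 2) = (0 6 4 5 2)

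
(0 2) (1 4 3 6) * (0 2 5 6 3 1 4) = (0 5 6 4 1) 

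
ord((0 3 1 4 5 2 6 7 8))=9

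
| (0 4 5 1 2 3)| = 6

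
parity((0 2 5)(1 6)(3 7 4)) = odd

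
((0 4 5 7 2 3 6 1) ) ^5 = (0 3 5 1 2 4 6 7) 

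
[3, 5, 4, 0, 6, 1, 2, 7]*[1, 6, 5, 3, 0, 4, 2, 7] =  [3, 4, 0, 1, 2, 6, 5, 7]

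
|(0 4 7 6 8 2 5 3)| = 8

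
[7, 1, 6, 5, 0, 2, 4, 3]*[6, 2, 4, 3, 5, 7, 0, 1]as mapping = [0→1, 1→2, 2→0, 3→7, 4→6, 5→4, 6→5, 7→3]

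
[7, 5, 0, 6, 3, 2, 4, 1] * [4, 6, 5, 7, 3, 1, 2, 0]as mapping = [0→0, 1→1, 2→4, 3→2, 4→7, 5→5, 6→3, 7→6]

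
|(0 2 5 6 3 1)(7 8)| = 6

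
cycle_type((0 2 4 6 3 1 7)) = 7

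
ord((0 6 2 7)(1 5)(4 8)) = 4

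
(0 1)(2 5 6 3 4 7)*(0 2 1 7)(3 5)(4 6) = (0 7 1 2 3 6 5 4)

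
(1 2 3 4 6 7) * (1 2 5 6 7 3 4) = (1 5 6 3)(2 4 7)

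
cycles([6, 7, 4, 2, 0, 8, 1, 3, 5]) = (0 6 1 7 3 2 4)(5 8)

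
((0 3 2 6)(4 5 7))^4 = (4 5 7)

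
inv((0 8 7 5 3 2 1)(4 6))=(0 1 2 3 5 7 8)(4 6)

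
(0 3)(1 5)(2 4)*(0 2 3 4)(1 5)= (0 4 3 2)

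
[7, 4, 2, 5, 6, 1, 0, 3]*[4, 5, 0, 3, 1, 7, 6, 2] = [2, 1, 0, 7, 6, 5, 4, 3]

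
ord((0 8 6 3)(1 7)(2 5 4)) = 12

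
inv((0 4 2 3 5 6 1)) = (0 1 6 5 3 2 4)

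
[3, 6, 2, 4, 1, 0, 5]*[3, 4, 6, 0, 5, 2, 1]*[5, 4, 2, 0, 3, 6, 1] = [5, 4, 1, 6, 3, 0, 2]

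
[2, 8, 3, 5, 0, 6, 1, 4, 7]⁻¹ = [4, 6, 0, 2, 7, 3, 5, 8, 1]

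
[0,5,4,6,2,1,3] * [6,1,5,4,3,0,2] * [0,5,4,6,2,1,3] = [3,0,6,4,1,5,2]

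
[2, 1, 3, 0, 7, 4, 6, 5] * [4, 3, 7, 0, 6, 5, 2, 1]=[7, 3, 0, 4, 1, 6, 2, 5]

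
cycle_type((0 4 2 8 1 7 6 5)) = 8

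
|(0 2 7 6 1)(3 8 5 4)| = 20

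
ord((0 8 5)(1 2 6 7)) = 12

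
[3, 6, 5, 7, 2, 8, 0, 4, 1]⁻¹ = [6, 8, 4, 0, 7, 2, 1, 3, 5]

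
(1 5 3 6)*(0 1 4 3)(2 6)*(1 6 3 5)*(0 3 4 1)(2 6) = (0 2 4 5 3 6 1)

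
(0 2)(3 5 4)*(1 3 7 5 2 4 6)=(0 4 7 5 6 1 3 2)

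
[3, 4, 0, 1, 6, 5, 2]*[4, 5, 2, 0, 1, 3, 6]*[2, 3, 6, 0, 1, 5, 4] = [2, 3, 1, 5, 4, 0, 6]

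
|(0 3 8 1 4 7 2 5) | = 8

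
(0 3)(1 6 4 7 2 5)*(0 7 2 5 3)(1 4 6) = (2 3 7 5 4)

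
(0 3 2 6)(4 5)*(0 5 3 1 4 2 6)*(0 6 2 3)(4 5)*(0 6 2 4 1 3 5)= (0 3 4 6 1)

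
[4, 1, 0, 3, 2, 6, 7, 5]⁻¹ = [2, 1, 4, 3, 0, 7, 5, 6]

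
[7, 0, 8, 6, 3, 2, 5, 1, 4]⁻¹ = [1, 7, 5, 4, 8, 6, 3, 0, 2]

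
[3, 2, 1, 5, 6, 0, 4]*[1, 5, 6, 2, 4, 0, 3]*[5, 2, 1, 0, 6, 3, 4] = [1, 4, 3, 5, 0, 2, 6]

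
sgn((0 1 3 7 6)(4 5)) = -1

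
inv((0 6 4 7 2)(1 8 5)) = (0 2 7 4 6)(1 5 8)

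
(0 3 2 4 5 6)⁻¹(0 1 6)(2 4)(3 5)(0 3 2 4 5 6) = (0 3 1)(2 6)(4 5)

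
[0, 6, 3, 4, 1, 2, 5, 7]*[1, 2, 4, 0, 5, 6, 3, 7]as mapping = [0→1, 1→3, 2→0, 3→5, 4→2, 5→4, 6→6, 7→7]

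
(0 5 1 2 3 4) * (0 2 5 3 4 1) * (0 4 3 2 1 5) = (0 2 3 5 4 1)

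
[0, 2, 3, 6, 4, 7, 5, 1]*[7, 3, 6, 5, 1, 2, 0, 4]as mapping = [0→7, 1→6, 2→5, 3→0, 4→1, 5→4, 6→2, 7→3]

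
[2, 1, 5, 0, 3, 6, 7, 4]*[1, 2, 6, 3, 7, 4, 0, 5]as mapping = [0→6, 1→2, 2→4, 3→1, 4→3, 5→0, 6→5, 7→7]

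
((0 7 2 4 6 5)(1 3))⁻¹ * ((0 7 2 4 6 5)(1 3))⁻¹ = (0 6 2)(4 7 5)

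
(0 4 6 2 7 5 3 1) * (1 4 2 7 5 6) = (0 2 5 3 4 1)(6 7)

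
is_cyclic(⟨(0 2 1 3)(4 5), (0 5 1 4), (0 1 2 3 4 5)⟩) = no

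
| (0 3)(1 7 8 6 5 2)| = 6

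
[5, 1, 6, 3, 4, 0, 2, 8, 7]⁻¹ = [5, 1, 6, 3, 4, 0, 2, 8, 7]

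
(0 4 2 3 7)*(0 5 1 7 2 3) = (0 4 3 2)(1 7 5)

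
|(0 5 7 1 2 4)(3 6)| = 6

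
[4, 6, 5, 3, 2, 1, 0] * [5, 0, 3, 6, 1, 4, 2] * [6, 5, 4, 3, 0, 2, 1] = [5, 4, 0, 1, 3, 6, 2]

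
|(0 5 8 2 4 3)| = 6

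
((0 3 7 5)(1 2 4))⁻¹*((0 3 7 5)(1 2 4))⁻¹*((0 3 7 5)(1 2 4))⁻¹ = (0 3 7 5)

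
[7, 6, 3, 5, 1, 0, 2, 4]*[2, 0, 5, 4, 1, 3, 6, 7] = [7, 6, 4, 3, 0, 2, 5, 1]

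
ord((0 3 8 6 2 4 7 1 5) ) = 9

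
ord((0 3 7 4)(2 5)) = 4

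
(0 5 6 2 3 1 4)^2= (0 6 3 4 5 2 1)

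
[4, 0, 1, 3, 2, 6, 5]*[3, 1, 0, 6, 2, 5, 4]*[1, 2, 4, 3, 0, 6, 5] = [4, 3, 2, 5, 1, 0, 6]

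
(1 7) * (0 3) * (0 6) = (0 3 6)(1 7)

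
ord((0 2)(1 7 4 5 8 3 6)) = 14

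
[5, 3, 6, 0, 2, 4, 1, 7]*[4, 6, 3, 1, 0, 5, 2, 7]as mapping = [0→5, 1→1, 2→2, 3→4, 4→3, 5→0, 6→6, 7→7]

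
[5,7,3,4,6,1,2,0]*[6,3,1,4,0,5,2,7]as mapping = [0→5,1→7,2→4,3→0,4→2,5→3,6→1,7→6]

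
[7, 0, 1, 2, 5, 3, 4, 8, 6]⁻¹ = [1, 2, 3, 5, 6, 4, 8, 0, 7]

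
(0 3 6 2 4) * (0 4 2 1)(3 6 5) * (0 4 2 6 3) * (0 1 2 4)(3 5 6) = (0 5 1)(2 3 6)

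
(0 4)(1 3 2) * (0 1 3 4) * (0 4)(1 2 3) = (0 4 2 1)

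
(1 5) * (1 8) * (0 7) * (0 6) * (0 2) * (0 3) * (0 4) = (0 7 6 2 3 4)(1 5 8)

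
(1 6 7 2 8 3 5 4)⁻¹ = (1 4 5 3 8 2 7 6)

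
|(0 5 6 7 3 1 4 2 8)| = 9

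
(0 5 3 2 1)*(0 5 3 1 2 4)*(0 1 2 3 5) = (0 5 2 3 4 1)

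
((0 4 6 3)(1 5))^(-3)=(0 4 6 3)(1 5)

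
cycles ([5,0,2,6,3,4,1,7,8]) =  (0 5 4 3 6 1)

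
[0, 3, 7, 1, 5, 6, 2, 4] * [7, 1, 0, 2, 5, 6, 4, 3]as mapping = [0→7, 1→2, 2→3, 3→1, 4→6, 5→4, 6→0, 7→5]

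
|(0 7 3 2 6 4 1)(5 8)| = 14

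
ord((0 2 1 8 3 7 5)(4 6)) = 14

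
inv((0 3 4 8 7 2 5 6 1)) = (0 1 6 5 2 7 8 4 3)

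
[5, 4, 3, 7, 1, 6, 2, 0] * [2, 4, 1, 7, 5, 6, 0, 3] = [6, 5, 7, 3, 4, 0, 1, 2]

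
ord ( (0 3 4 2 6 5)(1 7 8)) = 6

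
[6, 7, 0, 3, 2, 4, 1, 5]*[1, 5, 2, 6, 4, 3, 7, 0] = [7, 0, 1, 6, 2, 4, 5, 3]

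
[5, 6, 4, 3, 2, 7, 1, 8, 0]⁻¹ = [8, 6, 4, 3, 2, 0, 1, 5, 7]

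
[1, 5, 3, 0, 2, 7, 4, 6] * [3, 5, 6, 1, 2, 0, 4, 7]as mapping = [0→5, 1→0, 2→1, 3→3, 4→6, 5→7, 6→2, 7→4]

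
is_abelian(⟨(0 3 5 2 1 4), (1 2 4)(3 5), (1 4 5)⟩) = no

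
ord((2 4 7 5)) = 4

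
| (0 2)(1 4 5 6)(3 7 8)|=12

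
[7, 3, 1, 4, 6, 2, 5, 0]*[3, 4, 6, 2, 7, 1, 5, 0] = [0, 2, 4, 7, 5, 6, 1, 3]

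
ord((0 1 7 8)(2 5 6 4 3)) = 20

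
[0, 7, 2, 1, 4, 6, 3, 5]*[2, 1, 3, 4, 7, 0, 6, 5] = [2, 5, 3, 1, 7, 6, 4, 0]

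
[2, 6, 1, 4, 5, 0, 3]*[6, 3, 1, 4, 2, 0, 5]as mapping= [0→1, 1→5, 2→3, 3→2, 4→0, 5→6, 6→4]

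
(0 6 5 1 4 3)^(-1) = (0 3 4 1 5 6)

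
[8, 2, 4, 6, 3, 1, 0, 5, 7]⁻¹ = [6, 5, 1, 4, 2, 7, 3, 8, 0]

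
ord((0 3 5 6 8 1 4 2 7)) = 9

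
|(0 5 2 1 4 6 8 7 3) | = 9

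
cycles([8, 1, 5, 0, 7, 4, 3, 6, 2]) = (0 8 2 5 4 7 6 3)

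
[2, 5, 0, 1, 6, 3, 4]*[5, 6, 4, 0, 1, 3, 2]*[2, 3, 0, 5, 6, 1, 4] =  [6, 5, 1, 4, 0, 2, 3]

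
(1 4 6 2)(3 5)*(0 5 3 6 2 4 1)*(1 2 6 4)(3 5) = (0 3 5 4 6 1 2)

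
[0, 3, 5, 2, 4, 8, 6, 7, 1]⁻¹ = [0, 8, 3, 1, 4, 2, 6, 7, 5]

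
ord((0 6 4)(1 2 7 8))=12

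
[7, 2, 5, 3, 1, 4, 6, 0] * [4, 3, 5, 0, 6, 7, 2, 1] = [1, 5, 7, 0, 3, 6, 2, 4]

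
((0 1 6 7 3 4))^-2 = (0 3 6)(1 4 7)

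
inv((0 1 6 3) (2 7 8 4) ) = (0 3 6 1) (2 4 8 7) 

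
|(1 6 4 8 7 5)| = 6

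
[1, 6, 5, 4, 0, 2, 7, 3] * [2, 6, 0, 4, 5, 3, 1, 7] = [6, 1, 3, 5, 2, 0, 7, 4]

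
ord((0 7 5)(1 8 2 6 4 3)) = 6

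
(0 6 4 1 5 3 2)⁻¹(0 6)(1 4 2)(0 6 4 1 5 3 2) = (0 5 1)(4 6)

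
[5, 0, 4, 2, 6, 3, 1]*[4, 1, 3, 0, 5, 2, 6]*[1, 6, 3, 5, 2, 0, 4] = [3, 2, 0, 5, 4, 1, 6]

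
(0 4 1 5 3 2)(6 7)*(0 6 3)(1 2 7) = (0 4 2 6 1 5)(3 7)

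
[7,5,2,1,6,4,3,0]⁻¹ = [7,3,2,6,5,1,4,0]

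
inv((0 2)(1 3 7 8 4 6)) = (0 2)(1 6 4 8 7 3)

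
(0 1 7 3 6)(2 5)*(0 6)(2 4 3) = (0 1 7 2 5 4 3)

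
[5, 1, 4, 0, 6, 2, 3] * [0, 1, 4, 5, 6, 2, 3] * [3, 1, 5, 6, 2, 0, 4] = [5, 1, 4, 3, 6, 2, 0]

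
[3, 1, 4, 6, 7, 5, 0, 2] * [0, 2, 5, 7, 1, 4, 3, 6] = [7, 2, 1, 3, 6, 4, 0, 5]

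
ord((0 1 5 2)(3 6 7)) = 12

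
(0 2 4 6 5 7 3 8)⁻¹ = (0 8 3 7 5 6 4 2)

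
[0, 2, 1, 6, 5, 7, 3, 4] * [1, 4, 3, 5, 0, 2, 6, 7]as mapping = [0→1, 1→3, 2→4, 3→6, 4→2, 5→7, 6→5, 7→0]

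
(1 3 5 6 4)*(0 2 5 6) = (0 2 5)(1 3 6 4)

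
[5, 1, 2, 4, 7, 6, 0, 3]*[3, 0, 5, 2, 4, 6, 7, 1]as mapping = [0→6, 1→0, 2→5, 3→4, 4→1, 5→7, 6→3, 7→2]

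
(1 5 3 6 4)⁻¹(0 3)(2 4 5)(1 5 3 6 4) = (0 6)(1 3 2)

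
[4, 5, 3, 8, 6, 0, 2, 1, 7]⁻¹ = [5, 7, 6, 2, 0, 1, 4, 8, 3]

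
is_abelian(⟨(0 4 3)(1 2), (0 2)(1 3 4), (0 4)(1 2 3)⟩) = no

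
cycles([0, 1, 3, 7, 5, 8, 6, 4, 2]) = (2 3 7 4 5 8)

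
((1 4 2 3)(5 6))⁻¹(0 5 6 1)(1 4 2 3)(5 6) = (0 6 5 4)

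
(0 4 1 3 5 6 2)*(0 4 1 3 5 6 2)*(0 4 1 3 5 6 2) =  (0 3 2 1 6 4 5)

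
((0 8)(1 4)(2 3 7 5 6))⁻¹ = (0 8)(1 4)(2 6 5 7 3)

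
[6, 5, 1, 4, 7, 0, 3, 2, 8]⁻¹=[5, 2, 7, 6, 3, 1, 0, 4, 8]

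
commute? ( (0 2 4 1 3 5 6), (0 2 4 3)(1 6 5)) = no: (0 2 4 1 3 5 6) * (0 2 4 3)(1 6 5) = (0 4 6 2 3 1), (0 2 4 3)(1 6 5) * (0 2 4 1 3 5 6) = (0 4 5 3 2 1)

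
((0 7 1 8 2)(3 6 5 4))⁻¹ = (0 2 8 1 7)(3 4 5 6)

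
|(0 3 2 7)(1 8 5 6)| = 4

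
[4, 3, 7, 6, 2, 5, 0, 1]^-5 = [2, 6, 1, 0, 7, 5, 4, 3]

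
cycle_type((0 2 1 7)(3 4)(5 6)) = 2^2.4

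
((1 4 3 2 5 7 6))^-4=(1 2 6 3 7 4 5)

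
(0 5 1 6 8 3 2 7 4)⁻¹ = (0 4 7 2 3 8 6 1 5)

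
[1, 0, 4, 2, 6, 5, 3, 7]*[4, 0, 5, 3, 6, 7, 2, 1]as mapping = [0→0, 1→4, 2→6, 3→5, 4→2, 5→7, 6→3, 7→1]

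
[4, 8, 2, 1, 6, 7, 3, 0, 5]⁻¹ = [7, 3, 2, 6, 0, 8, 4, 5, 1]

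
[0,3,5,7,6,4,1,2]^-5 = [0,7,4,2,1,6,3,5]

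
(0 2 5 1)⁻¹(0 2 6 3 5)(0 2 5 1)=(1 2 5 6 3)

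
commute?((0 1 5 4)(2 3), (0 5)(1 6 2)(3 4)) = no:(0 1 5 4)(2 3) * (0 5)(1 6 2)(3 4) = (0 6 2 4 5 3 1), (0 5)(1 6 2)(3 4) * (0 1 5 4)(2 3) = (0 4 2 5 1 6 3)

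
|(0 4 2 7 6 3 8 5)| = 8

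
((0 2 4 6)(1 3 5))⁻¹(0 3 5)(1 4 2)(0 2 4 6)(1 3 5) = (1 2 5)(3 6 4)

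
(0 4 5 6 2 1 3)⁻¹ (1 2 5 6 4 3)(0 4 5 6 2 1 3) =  (0 3 1 6 2 5)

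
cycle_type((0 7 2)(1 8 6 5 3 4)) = 3.6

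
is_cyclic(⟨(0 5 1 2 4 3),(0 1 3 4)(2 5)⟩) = no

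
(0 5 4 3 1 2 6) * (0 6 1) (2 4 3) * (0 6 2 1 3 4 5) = (1 5 4) (2 3 6) 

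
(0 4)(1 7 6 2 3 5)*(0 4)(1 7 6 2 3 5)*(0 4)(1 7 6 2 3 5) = (0 4)(1 2)(3 7)(5 6)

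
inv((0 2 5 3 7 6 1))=(0 1 6 7 3 5 2)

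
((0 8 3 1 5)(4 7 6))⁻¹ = (0 5 1 3 8)(4 6 7)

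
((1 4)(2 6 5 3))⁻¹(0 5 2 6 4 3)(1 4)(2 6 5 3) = (0 3 6 5 1 2)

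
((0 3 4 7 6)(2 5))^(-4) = (0 3 4 7 6)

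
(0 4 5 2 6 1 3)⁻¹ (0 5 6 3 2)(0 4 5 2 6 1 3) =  (0 6 4 2 1)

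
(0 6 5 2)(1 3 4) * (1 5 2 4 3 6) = (0 1 6 2)(4 5)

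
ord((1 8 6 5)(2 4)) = 4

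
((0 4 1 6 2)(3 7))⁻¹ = (0 2 6 1 4)(3 7)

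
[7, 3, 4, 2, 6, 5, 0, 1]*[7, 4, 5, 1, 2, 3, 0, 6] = [6, 1, 2, 5, 0, 3, 7, 4]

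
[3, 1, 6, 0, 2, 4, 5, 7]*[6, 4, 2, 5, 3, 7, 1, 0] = [5, 4, 1, 6, 2, 3, 7, 0]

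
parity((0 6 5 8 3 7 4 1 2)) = even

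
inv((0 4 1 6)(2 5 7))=(0 6 1 4)(2 7 5)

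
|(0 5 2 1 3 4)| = 6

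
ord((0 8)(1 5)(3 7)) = 2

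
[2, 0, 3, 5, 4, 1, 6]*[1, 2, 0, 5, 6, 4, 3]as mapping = [0→0, 1→1, 2→5, 3→4, 4→6, 5→2, 6→3]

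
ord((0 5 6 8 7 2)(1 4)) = 6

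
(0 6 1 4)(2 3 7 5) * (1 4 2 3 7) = (0 6 4)(1 2 7 5 3)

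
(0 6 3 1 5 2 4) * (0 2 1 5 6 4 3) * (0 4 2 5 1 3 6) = (0 2 6 4 5 3 1) 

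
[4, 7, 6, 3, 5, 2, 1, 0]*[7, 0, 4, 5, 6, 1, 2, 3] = [6, 3, 2, 5, 1, 4, 0, 7]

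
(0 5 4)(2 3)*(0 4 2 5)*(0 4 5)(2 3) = (0 4 5 3)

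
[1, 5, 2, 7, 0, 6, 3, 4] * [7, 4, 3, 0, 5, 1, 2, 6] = [4, 1, 3, 6, 7, 2, 0, 5]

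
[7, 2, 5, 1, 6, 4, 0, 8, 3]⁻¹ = [6, 3, 1, 8, 5, 2, 4, 0, 7]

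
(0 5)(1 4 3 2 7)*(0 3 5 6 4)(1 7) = (0 6 4 5 3 2 1)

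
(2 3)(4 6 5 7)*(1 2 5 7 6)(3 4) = (1 2 4)(3 5 6 7)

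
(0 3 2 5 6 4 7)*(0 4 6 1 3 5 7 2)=(0 5 1 3)(2 7 4)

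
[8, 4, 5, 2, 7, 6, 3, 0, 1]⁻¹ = [7, 8, 3, 6, 1, 2, 5, 4, 0]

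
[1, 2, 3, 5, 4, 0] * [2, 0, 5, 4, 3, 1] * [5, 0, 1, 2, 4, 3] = [5, 3, 4, 0, 2, 1]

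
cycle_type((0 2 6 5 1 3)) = 6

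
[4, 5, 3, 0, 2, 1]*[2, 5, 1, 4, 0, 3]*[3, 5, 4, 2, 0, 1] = [3, 2, 0, 4, 5, 1]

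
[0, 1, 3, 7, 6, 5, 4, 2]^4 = [0, 1, 3, 7, 4, 5, 6, 2]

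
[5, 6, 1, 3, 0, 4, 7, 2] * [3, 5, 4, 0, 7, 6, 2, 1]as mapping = [0→6, 1→2, 2→5, 3→0, 4→3, 5→7, 6→1, 7→4]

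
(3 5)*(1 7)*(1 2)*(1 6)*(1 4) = (1 7 2 6 4)(3 5)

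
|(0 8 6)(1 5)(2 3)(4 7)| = 6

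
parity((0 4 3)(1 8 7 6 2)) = even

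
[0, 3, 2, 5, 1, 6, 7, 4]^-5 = [0, 3, 2, 5, 1, 6, 7, 4]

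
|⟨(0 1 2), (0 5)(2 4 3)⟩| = 720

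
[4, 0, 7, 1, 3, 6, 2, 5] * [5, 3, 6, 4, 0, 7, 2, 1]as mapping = [0→0, 1→5, 2→1, 3→3, 4→4, 5→2, 6→6, 7→7]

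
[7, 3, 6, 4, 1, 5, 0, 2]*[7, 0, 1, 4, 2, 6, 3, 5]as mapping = [0→5, 1→4, 2→3, 3→2, 4→0, 5→6, 6→7, 7→1]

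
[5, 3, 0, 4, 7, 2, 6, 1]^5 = [2, 3, 5, 4, 7, 0, 6, 1]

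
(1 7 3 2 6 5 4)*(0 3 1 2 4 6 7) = (0 3 4 2 7 1)(5 6)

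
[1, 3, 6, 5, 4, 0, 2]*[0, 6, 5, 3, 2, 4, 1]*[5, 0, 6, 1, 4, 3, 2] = [2, 1, 0, 4, 6, 5, 3]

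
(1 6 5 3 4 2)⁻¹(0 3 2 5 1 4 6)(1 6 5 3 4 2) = (0 4 1 3 6 2 5)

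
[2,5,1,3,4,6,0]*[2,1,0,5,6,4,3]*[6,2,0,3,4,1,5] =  [6,4,2,1,5,3,0]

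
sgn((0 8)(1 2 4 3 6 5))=1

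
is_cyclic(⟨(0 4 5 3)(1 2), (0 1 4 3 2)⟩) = no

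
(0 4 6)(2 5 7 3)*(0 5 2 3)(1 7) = (0 4 6 5 1 7)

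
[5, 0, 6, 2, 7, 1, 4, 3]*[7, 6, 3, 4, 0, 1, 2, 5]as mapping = [0→1, 1→7, 2→2, 3→3, 4→5, 5→6, 6→0, 7→4]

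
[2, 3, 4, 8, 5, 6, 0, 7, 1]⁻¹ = [6, 8, 0, 1, 2, 4, 5, 7, 3]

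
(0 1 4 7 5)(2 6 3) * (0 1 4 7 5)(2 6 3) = (0 4 5 1 7)(2 3 6)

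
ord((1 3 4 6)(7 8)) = 4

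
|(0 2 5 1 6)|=5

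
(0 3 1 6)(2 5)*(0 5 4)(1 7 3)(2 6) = (0 1 2 4)(3 7)(5 6)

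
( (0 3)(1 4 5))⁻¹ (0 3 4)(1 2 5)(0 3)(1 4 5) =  (0 5 3)(1 4 2)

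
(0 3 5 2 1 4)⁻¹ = (0 4 1 2 5 3)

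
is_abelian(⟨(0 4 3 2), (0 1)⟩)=no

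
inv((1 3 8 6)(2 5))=(1 6 8 3)(2 5)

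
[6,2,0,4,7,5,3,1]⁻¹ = [2,7,1,6,3,5,0,4]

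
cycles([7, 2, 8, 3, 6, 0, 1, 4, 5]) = (0 7 4 6 1 2 8 5)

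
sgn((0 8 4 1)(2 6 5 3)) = 1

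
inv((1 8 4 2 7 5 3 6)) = (1 6 3 5 7 2 4 8)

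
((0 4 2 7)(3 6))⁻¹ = (0 7 2 4)(3 6)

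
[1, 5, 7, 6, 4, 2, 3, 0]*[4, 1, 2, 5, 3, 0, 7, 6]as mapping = [0→1, 1→0, 2→6, 3→7, 4→3, 5→2, 6→5, 7→4]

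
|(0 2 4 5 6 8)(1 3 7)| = 6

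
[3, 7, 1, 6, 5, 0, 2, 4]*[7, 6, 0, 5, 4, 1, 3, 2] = [5, 2, 6, 3, 1, 7, 0, 4]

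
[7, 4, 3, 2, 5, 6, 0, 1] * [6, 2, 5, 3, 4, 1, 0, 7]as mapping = [0→7, 1→4, 2→3, 3→5, 4→1, 5→0, 6→6, 7→2]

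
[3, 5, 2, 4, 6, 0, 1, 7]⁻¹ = [5, 6, 2, 0, 3, 1, 4, 7]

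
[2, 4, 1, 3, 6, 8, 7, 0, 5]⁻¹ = [7, 2, 0, 3, 1, 8, 4, 6, 5]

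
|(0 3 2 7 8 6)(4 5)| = 6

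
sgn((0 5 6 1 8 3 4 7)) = -1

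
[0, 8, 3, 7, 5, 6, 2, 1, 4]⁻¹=[0, 7, 6, 2, 8, 4, 5, 3, 1]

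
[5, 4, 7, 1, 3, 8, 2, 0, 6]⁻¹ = [7, 3, 6, 4, 1, 0, 8, 2, 5]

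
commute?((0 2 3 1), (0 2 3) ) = no:(0 2 3 1) * (0 2 3) = (0 3 1 2), (0 2 3) * (0 2 3 1) = (0 3 2 1) 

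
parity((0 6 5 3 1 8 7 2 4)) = even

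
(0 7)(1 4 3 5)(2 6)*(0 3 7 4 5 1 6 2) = (0 4 7 3 1 5 6)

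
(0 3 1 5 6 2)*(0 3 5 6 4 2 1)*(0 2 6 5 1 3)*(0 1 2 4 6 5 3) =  (0 2 1 3 4 5 6)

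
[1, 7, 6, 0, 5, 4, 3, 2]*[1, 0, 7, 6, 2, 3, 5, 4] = [0, 4, 5, 1, 3, 2, 6, 7]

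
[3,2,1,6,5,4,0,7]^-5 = [3,2,1,6,5,4,0,7]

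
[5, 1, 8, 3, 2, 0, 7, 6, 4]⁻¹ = [5, 1, 4, 3, 8, 0, 7, 6, 2]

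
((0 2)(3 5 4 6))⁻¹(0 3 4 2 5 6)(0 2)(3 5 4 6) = (0 4 3 2 5 6)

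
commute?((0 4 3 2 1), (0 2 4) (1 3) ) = no:(0 4 3 2 1) * (0 2 4) (1 3) = (1 2 3 4), (0 2 4) (1 3) * (0 4 3 2 1) = (0 1 2 3) 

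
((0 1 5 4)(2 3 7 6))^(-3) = (0 1 5 4)(2 3 7 6)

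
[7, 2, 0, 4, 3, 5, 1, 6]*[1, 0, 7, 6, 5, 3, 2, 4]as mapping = [0→4, 1→7, 2→1, 3→5, 4→6, 5→3, 6→0, 7→2]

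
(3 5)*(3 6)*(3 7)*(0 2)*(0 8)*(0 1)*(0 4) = (0 2 8 1 4)(3 5 6 7)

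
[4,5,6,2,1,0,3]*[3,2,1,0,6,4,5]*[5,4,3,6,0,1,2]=[2,0,1,4,3,6,5]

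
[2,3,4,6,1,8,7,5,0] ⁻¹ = [8,4,0,1,2,7,3,6,5] 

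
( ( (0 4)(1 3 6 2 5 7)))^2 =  (1 6 5)(2 7 3)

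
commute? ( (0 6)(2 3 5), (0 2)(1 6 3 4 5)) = no: (0 6)(2 3 5)*(0 2)(1 6 3 4 5) = (0 3 1 6 2 4 5), (0 2)(1 6 3 4 5)*(0 6)(2 3 5) = (0 3 4 2 6 5 1)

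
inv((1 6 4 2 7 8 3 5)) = (1 5 3 8 7 2 4 6)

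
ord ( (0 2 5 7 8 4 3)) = 7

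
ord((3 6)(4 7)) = 2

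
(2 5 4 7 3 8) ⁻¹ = (2 8 3 7 4 5) 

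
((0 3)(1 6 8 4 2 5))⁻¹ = (0 3)(1 5 2 4 8 6)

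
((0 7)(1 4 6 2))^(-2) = (1 6)(2 4)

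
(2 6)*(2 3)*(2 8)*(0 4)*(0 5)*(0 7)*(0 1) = (0 4 5 7 1) (2 6 3 8) 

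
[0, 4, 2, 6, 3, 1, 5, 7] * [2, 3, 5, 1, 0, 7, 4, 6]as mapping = [0→2, 1→0, 2→5, 3→4, 4→1, 5→3, 6→7, 7→6]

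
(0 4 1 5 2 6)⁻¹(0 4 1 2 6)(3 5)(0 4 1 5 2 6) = (0 4 1 5 6)(2 3)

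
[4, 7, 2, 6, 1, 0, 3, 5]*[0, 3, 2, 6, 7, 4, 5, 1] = [7, 1, 2, 5, 3, 0, 6, 4]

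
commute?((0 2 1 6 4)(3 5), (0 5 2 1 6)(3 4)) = no:(0 2 1 6 4)(3 5) * (0 5 2 1 6)(3 4) = (0 1)(2 6 3)(4 5), (0 5 2 1 6)(3 4) * (0 2 1 6 4)(3 5) = (0 3)(1 4 5)(2 6)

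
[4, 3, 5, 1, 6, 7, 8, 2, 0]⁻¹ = [8, 3, 7, 1, 0, 2, 4, 5, 6]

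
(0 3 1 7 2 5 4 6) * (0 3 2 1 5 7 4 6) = (0 2 7 1 4)(3 5 6)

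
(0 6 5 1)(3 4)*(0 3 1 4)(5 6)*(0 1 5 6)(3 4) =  (0 6)(1 4 5 3)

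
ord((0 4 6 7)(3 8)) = 4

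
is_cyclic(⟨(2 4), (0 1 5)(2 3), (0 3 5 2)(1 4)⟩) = no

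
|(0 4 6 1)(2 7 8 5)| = 4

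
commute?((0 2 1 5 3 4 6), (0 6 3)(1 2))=no:(0 2 1 5 3 4 6)*(0 6 3)(1 2)=(0 1 5)(3 4), (0 6 3)(1 2)*(0 2 1 5 3 4 6)=(2 5 3)(4 6)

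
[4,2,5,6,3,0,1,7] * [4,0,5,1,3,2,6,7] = [3,5,2,6,1,4,0,7]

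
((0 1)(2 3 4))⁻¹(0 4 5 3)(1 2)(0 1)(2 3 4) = (0 3)(1 2 5 4)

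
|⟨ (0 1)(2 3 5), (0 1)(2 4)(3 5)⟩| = 24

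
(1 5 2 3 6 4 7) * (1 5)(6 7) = (2 3 7 5)(4 6)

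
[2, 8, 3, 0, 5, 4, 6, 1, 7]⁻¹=[3, 7, 0, 2, 5, 4, 6, 8, 1]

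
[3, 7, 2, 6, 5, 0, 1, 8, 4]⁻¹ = [5, 6, 2, 0, 8, 4, 3, 1, 7]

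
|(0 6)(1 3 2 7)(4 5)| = 4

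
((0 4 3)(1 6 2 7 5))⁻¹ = (0 3 4)(1 5 7 2 6)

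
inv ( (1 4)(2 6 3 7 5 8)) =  (1 4)(2 8 5 7 3 6)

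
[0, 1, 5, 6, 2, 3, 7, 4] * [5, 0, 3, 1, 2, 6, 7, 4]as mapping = [0→5, 1→0, 2→6, 3→7, 4→3, 5→1, 6→4, 7→2]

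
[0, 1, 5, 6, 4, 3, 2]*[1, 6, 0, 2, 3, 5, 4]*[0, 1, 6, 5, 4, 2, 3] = [1, 3, 2, 4, 5, 6, 0]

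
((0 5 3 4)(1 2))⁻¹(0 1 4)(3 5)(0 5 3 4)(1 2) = (0 5 2)(3 4)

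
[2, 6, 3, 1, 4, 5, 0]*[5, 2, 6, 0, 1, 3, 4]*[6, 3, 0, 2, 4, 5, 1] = [1, 4, 6, 0, 3, 2, 5]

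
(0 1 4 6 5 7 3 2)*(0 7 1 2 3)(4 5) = (0 2 7)(1 5)(4 6)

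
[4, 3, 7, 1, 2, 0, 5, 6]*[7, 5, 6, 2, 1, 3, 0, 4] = [1, 2, 4, 5, 6, 7, 3, 0]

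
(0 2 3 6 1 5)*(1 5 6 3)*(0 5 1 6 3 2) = (1 3 2 6)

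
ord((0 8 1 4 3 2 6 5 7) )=9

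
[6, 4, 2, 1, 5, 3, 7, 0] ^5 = [7, 4, 2, 1, 5, 3, 0, 6] 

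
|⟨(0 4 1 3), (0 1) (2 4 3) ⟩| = 120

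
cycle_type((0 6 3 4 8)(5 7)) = 2.5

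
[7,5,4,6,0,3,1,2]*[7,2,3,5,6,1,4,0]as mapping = [0→0,1→1,2→6,3→4,4→7,5→5,6→2,7→3]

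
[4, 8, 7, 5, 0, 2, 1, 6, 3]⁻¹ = [4, 6, 5, 8, 0, 3, 7, 2, 1]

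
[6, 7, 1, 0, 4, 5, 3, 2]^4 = [6, 7, 1, 0, 4, 5, 3, 2]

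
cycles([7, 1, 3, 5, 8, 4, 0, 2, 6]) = (0 7 2 3 5 4 8 6) 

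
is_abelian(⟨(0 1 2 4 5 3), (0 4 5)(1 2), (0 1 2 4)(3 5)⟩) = no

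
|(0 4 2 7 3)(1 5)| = 10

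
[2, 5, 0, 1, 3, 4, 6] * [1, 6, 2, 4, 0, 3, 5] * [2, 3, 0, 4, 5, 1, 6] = [0, 4, 3, 6, 5, 2, 1]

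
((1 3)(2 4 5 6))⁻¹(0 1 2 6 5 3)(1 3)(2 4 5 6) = (0 3 4 2 6 1)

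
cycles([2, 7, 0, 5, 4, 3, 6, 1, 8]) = (0 2)(1 7)(3 5)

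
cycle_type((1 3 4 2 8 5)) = 6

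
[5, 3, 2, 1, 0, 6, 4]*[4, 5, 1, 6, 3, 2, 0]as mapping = [0→2, 1→6, 2→1, 3→5, 4→4, 5→0, 6→3]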